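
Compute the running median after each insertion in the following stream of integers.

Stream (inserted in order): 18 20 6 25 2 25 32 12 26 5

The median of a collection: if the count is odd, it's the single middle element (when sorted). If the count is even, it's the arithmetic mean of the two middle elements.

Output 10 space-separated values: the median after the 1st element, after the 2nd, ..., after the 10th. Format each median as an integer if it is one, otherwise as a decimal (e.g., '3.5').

Answer: 18 19 18 19 18 19 20 19 20 19

Derivation:
Step 1: insert 18 -> lo=[18] (size 1, max 18) hi=[] (size 0) -> median=18
Step 2: insert 20 -> lo=[18] (size 1, max 18) hi=[20] (size 1, min 20) -> median=19
Step 3: insert 6 -> lo=[6, 18] (size 2, max 18) hi=[20] (size 1, min 20) -> median=18
Step 4: insert 25 -> lo=[6, 18] (size 2, max 18) hi=[20, 25] (size 2, min 20) -> median=19
Step 5: insert 2 -> lo=[2, 6, 18] (size 3, max 18) hi=[20, 25] (size 2, min 20) -> median=18
Step 6: insert 25 -> lo=[2, 6, 18] (size 3, max 18) hi=[20, 25, 25] (size 3, min 20) -> median=19
Step 7: insert 32 -> lo=[2, 6, 18, 20] (size 4, max 20) hi=[25, 25, 32] (size 3, min 25) -> median=20
Step 8: insert 12 -> lo=[2, 6, 12, 18] (size 4, max 18) hi=[20, 25, 25, 32] (size 4, min 20) -> median=19
Step 9: insert 26 -> lo=[2, 6, 12, 18, 20] (size 5, max 20) hi=[25, 25, 26, 32] (size 4, min 25) -> median=20
Step 10: insert 5 -> lo=[2, 5, 6, 12, 18] (size 5, max 18) hi=[20, 25, 25, 26, 32] (size 5, min 20) -> median=19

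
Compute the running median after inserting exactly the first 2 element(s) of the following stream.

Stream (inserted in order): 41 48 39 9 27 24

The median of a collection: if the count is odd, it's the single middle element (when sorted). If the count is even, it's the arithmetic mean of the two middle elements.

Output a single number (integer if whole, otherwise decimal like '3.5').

Step 1: insert 41 -> lo=[41] (size 1, max 41) hi=[] (size 0) -> median=41
Step 2: insert 48 -> lo=[41] (size 1, max 41) hi=[48] (size 1, min 48) -> median=44.5

Answer: 44.5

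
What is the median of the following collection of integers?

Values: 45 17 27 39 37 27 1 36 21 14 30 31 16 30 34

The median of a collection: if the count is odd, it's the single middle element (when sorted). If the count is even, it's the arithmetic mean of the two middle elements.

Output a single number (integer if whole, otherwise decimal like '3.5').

Step 1: insert 45 -> lo=[45] (size 1, max 45) hi=[] (size 0) -> median=45
Step 2: insert 17 -> lo=[17] (size 1, max 17) hi=[45] (size 1, min 45) -> median=31
Step 3: insert 27 -> lo=[17, 27] (size 2, max 27) hi=[45] (size 1, min 45) -> median=27
Step 4: insert 39 -> lo=[17, 27] (size 2, max 27) hi=[39, 45] (size 2, min 39) -> median=33
Step 5: insert 37 -> lo=[17, 27, 37] (size 3, max 37) hi=[39, 45] (size 2, min 39) -> median=37
Step 6: insert 27 -> lo=[17, 27, 27] (size 3, max 27) hi=[37, 39, 45] (size 3, min 37) -> median=32
Step 7: insert 1 -> lo=[1, 17, 27, 27] (size 4, max 27) hi=[37, 39, 45] (size 3, min 37) -> median=27
Step 8: insert 36 -> lo=[1, 17, 27, 27] (size 4, max 27) hi=[36, 37, 39, 45] (size 4, min 36) -> median=31.5
Step 9: insert 21 -> lo=[1, 17, 21, 27, 27] (size 5, max 27) hi=[36, 37, 39, 45] (size 4, min 36) -> median=27
Step 10: insert 14 -> lo=[1, 14, 17, 21, 27] (size 5, max 27) hi=[27, 36, 37, 39, 45] (size 5, min 27) -> median=27
Step 11: insert 30 -> lo=[1, 14, 17, 21, 27, 27] (size 6, max 27) hi=[30, 36, 37, 39, 45] (size 5, min 30) -> median=27
Step 12: insert 31 -> lo=[1, 14, 17, 21, 27, 27] (size 6, max 27) hi=[30, 31, 36, 37, 39, 45] (size 6, min 30) -> median=28.5
Step 13: insert 16 -> lo=[1, 14, 16, 17, 21, 27, 27] (size 7, max 27) hi=[30, 31, 36, 37, 39, 45] (size 6, min 30) -> median=27
Step 14: insert 30 -> lo=[1, 14, 16, 17, 21, 27, 27] (size 7, max 27) hi=[30, 30, 31, 36, 37, 39, 45] (size 7, min 30) -> median=28.5
Step 15: insert 34 -> lo=[1, 14, 16, 17, 21, 27, 27, 30] (size 8, max 30) hi=[30, 31, 34, 36, 37, 39, 45] (size 7, min 30) -> median=30

Answer: 30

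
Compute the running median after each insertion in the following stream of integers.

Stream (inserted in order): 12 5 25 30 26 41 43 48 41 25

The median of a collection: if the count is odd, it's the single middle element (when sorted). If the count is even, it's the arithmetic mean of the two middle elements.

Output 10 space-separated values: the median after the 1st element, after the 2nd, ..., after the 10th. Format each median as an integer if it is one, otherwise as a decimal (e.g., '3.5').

Answer: 12 8.5 12 18.5 25 25.5 26 28 30 28

Derivation:
Step 1: insert 12 -> lo=[12] (size 1, max 12) hi=[] (size 0) -> median=12
Step 2: insert 5 -> lo=[5] (size 1, max 5) hi=[12] (size 1, min 12) -> median=8.5
Step 3: insert 25 -> lo=[5, 12] (size 2, max 12) hi=[25] (size 1, min 25) -> median=12
Step 4: insert 30 -> lo=[5, 12] (size 2, max 12) hi=[25, 30] (size 2, min 25) -> median=18.5
Step 5: insert 26 -> lo=[5, 12, 25] (size 3, max 25) hi=[26, 30] (size 2, min 26) -> median=25
Step 6: insert 41 -> lo=[5, 12, 25] (size 3, max 25) hi=[26, 30, 41] (size 3, min 26) -> median=25.5
Step 7: insert 43 -> lo=[5, 12, 25, 26] (size 4, max 26) hi=[30, 41, 43] (size 3, min 30) -> median=26
Step 8: insert 48 -> lo=[5, 12, 25, 26] (size 4, max 26) hi=[30, 41, 43, 48] (size 4, min 30) -> median=28
Step 9: insert 41 -> lo=[5, 12, 25, 26, 30] (size 5, max 30) hi=[41, 41, 43, 48] (size 4, min 41) -> median=30
Step 10: insert 25 -> lo=[5, 12, 25, 25, 26] (size 5, max 26) hi=[30, 41, 41, 43, 48] (size 5, min 30) -> median=28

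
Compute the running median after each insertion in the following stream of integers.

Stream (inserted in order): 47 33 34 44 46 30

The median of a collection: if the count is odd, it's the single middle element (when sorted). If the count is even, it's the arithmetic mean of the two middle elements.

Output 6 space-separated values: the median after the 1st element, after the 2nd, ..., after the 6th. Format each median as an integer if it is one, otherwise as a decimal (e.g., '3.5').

Answer: 47 40 34 39 44 39

Derivation:
Step 1: insert 47 -> lo=[47] (size 1, max 47) hi=[] (size 0) -> median=47
Step 2: insert 33 -> lo=[33] (size 1, max 33) hi=[47] (size 1, min 47) -> median=40
Step 3: insert 34 -> lo=[33, 34] (size 2, max 34) hi=[47] (size 1, min 47) -> median=34
Step 4: insert 44 -> lo=[33, 34] (size 2, max 34) hi=[44, 47] (size 2, min 44) -> median=39
Step 5: insert 46 -> lo=[33, 34, 44] (size 3, max 44) hi=[46, 47] (size 2, min 46) -> median=44
Step 6: insert 30 -> lo=[30, 33, 34] (size 3, max 34) hi=[44, 46, 47] (size 3, min 44) -> median=39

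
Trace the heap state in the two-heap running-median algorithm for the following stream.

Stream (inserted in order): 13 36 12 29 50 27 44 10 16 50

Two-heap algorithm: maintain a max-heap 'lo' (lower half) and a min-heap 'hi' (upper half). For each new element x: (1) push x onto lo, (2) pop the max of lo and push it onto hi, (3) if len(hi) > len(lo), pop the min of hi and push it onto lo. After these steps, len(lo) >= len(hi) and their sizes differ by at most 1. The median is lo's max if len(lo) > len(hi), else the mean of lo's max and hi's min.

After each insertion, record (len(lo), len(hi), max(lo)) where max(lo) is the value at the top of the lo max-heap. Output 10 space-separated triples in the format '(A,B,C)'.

Answer: (1,0,13) (1,1,13) (2,1,13) (2,2,13) (3,2,29) (3,3,27) (4,3,29) (4,4,27) (5,4,27) (5,5,27)

Derivation:
Step 1: insert 13 -> lo=[13] hi=[] -> (len(lo)=1, len(hi)=0, max(lo)=13)
Step 2: insert 36 -> lo=[13] hi=[36] -> (len(lo)=1, len(hi)=1, max(lo)=13)
Step 3: insert 12 -> lo=[12, 13] hi=[36] -> (len(lo)=2, len(hi)=1, max(lo)=13)
Step 4: insert 29 -> lo=[12, 13] hi=[29, 36] -> (len(lo)=2, len(hi)=2, max(lo)=13)
Step 5: insert 50 -> lo=[12, 13, 29] hi=[36, 50] -> (len(lo)=3, len(hi)=2, max(lo)=29)
Step 6: insert 27 -> lo=[12, 13, 27] hi=[29, 36, 50] -> (len(lo)=3, len(hi)=3, max(lo)=27)
Step 7: insert 44 -> lo=[12, 13, 27, 29] hi=[36, 44, 50] -> (len(lo)=4, len(hi)=3, max(lo)=29)
Step 8: insert 10 -> lo=[10, 12, 13, 27] hi=[29, 36, 44, 50] -> (len(lo)=4, len(hi)=4, max(lo)=27)
Step 9: insert 16 -> lo=[10, 12, 13, 16, 27] hi=[29, 36, 44, 50] -> (len(lo)=5, len(hi)=4, max(lo)=27)
Step 10: insert 50 -> lo=[10, 12, 13, 16, 27] hi=[29, 36, 44, 50, 50] -> (len(lo)=5, len(hi)=5, max(lo)=27)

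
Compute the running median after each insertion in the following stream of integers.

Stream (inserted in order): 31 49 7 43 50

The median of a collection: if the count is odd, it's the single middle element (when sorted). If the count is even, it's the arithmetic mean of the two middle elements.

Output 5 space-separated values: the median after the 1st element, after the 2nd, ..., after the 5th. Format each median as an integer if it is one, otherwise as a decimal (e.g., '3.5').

Answer: 31 40 31 37 43

Derivation:
Step 1: insert 31 -> lo=[31] (size 1, max 31) hi=[] (size 0) -> median=31
Step 2: insert 49 -> lo=[31] (size 1, max 31) hi=[49] (size 1, min 49) -> median=40
Step 3: insert 7 -> lo=[7, 31] (size 2, max 31) hi=[49] (size 1, min 49) -> median=31
Step 4: insert 43 -> lo=[7, 31] (size 2, max 31) hi=[43, 49] (size 2, min 43) -> median=37
Step 5: insert 50 -> lo=[7, 31, 43] (size 3, max 43) hi=[49, 50] (size 2, min 49) -> median=43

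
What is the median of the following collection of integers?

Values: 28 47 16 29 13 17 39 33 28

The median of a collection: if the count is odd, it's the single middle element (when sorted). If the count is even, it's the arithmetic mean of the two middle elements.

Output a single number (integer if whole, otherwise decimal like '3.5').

Answer: 28

Derivation:
Step 1: insert 28 -> lo=[28] (size 1, max 28) hi=[] (size 0) -> median=28
Step 2: insert 47 -> lo=[28] (size 1, max 28) hi=[47] (size 1, min 47) -> median=37.5
Step 3: insert 16 -> lo=[16, 28] (size 2, max 28) hi=[47] (size 1, min 47) -> median=28
Step 4: insert 29 -> lo=[16, 28] (size 2, max 28) hi=[29, 47] (size 2, min 29) -> median=28.5
Step 5: insert 13 -> lo=[13, 16, 28] (size 3, max 28) hi=[29, 47] (size 2, min 29) -> median=28
Step 6: insert 17 -> lo=[13, 16, 17] (size 3, max 17) hi=[28, 29, 47] (size 3, min 28) -> median=22.5
Step 7: insert 39 -> lo=[13, 16, 17, 28] (size 4, max 28) hi=[29, 39, 47] (size 3, min 29) -> median=28
Step 8: insert 33 -> lo=[13, 16, 17, 28] (size 4, max 28) hi=[29, 33, 39, 47] (size 4, min 29) -> median=28.5
Step 9: insert 28 -> lo=[13, 16, 17, 28, 28] (size 5, max 28) hi=[29, 33, 39, 47] (size 4, min 29) -> median=28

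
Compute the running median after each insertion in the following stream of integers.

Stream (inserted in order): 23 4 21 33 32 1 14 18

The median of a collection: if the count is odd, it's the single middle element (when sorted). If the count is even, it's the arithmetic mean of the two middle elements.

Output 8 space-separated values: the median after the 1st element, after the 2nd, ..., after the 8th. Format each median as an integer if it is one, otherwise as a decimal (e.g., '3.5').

Step 1: insert 23 -> lo=[23] (size 1, max 23) hi=[] (size 0) -> median=23
Step 2: insert 4 -> lo=[4] (size 1, max 4) hi=[23] (size 1, min 23) -> median=13.5
Step 3: insert 21 -> lo=[4, 21] (size 2, max 21) hi=[23] (size 1, min 23) -> median=21
Step 4: insert 33 -> lo=[4, 21] (size 2, max 21) hi=[23, 33] (size 2, min 23) -> median=22
Step 5: insert 32 -> lo=[4, 21, 23] (size 3, max 23) hi=[32, 33] (size 2, min 32) -> median=23
Step 6: insert 1 -> lo=[1, 4, 21] (size 3, max 21) hi=[23, 32, 33] (size 3, min 23) -> median=22
Step 7: insert 14 -> lo=[1, 4, 14, 21] (size 4, max 21) hi=[23, 32, 33] (size 3, min 23) -> median=21
Step 8: insert 18 -> lo=[1, 4, 14, 18] (size 4, max 18) hi=[21, 23, 32, 33] (size 4, min 21) -> median=19.5

Answer: 23 13.5 21 22 23 22 21 19.5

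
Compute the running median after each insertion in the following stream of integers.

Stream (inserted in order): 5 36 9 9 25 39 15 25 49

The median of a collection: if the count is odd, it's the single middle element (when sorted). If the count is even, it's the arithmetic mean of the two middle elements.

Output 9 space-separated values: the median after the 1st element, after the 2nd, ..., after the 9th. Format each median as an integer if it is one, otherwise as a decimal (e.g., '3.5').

Step 1: insert 5 -> lo=[5] (size 1, max 5) hi=[] (size 0) -> median=5
Step 2: insert 36 -> lo=[5] (size 1, max 5) hi=[36] (size 1, min 36) -> median=20.5
Step 3: insert 9 -> lo=[5, 9] (size 2, max 9) hi=[36] (size 1, min 36) -> median=9
Step 4: insert 9 -> lo=[5, 9] (size 2, max 9) hi=[9, 36] (size 2, min 9) -> median=9
Step 5: insert 25 -> lo=[5, 9, 9] (size 3, max 9) hi=[25, 36] (size 2, min 25) -> median=9
Step 6: insert 39 -> lo=[5, 9, 9] (size 3, max 9) hi=[25, 36, 39] (size 3, min 25) -> median=17
Step 7: insert 15 -> lo=[5, 9, 9, 15] (size 4, max 15) hi=[25, 36, 39] (size 3, min 25) -> median=15
Step 8: insert 25 -> lo=[5, 9, 9, 15] (size 4, max 15) hi=[25, 25, 36, 39] (size 4, min 25) -> median=20
Step 9: insert 49 -> lo=[5, 9, 9, 15, 25] (size 5, max 25) hi=[25, 36, 39, 49] (size 4, min 25) -> median=25

Answer: 5 20.5 9 9 9 17 15 20 25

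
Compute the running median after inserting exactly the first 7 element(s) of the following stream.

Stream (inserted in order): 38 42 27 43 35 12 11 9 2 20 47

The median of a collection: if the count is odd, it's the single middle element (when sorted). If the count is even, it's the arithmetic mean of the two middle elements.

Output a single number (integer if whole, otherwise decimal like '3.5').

Answer: 35

Derivation:
Step 1: insert 38 -> lo=[38] (size 1, max 38) hi=[] (size 0) -> median=38
Step 2: insert 42 -> lo=[38] (size 1, max 38) hi=[42] (size 1, min 42) -> median=40
Step 3: insert 27 -> lo=[27, 38] (size 2, max 38) hi=[42] (size 1, min 42) -> median=38
Step 4: insert 43 -> lo=[27, 38] (size 2, max 38) hi=[42, 43] (size 2, min 42) -> median=40
Step 5: insert 35 -> lo=[27, 35, 38] (size 3, max 38) hi=[42, 43] (size 2, min 42) -> median=38
Step 6: insert 12 -> lo=[12, 27, 35] (size 3, max 35) hi=[38, 42, 43] (size 3, min 38) -> median=36.5
Step 7: insert 11 -> lo=[11, 12, 27, 35] (size 4, max 35) hi=[38, 42, 43] (size 3, min 38) -> median=35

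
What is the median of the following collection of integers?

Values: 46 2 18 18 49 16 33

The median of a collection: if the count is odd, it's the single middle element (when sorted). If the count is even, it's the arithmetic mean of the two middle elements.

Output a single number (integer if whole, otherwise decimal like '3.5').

Answer: 18

Derivation:
Step 1: insert 46 -> lo=[46] (size 1, max 46) hi=[] (size 0) -> median=46
Step 2: insert 2 -> lo=[2] (size 1, max 2) hi=[46] (size 1, min 46) -> median=24
Step 3: insert 18 -> lo=[2, 18] (size 2, max 18) hi=[46] (size 1, min 46) -> median=18
Step 4: insert 18 -> lo=[2, 18] (size 2, max 18) hi=[18, 46] (size 2, min 18) -> median=18
Step 5: insert 49 -> lo=[2, 18, 18] (size 3, max 18) hi=[46, 49] (size 2, min 46) -> median=18
Step 6: insert 16 -> lo=[2, 16, 18] (size 3, max 18) hi=[18, 46, 49] (size 3, min 18) -> median=18
Step 7: insert 33 -> lo=[2, 16, 18, 18] (size 4, max 18) hi=[33, 46, 49] (size 3, min 33) -> median=18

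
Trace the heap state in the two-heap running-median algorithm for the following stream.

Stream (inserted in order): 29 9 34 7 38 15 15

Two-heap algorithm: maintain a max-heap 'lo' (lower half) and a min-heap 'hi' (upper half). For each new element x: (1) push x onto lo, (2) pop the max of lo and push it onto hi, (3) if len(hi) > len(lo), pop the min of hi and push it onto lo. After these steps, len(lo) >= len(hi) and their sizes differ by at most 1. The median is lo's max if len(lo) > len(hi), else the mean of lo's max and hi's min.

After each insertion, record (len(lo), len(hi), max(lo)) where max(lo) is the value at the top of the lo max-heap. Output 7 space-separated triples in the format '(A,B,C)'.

Answer: (1,0,29) (1,1,9) (2,1,29) (2,2,9) (3,2,29) (3,3,15) (4,3,15)

Derivation:
Step 1: insert 29 -> lo=[29] hi=[] -> (len(lo)=1, len(hi)=0, max(lo)=29)
Step 2: insert 9 -> lo=[9] hi=[29] -> (len(lo)=1, len(hi)=1, max(lo)=9)
Step 3: insert 34 -> lo=[9, 29] hi=[34] -> (len(lo)=2, len(hi)=1, max(lo)=29)
Step 4: insert 7 -> lo=[7, 9] hi=[29, 34] -> (len(lo)=2, len(hi)=2, max(lo)=9)
Step 5: insert 38 -> lo=[7, 9, 29] hi=[34, 38] -> (len(lo)=3, len(hi)=2, max(lo)=29)
Step 6: insert 15 -> lo=[7, 9, 15] hi=[29, 34, 38] -> (len(lo)=3, len(hi)=3, max(lo)=15)
Step 7: insert 15 -> lo=[7, 9, 15, 15] hi=[29, 34, 38] -> (len(lo)=4, len(hi)=3, max(lo)=15)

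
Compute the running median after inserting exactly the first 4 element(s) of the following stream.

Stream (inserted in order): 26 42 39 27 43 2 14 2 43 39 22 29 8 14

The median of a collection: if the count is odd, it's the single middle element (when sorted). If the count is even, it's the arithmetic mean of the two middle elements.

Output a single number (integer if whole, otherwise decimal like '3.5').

Step 1: insert 26 -> lo=[26] (size 1, max 26) hi=[] (size 0) -> median=26
Step 2: insert 42 -> lo=[26] (size 1, max 26) hi=[42] (size 1, min 42) -> median=34
Step 3: insert 39 -> lo=[26, 39] (size 2, max 39) hi=[42] (size 1, min 42) -> median=39
Step 4: insert 27 -> lo=[26, 27] (size 2, max 27) hi=[39, 42] (size 2, min 39) -> median=33

Answer: 33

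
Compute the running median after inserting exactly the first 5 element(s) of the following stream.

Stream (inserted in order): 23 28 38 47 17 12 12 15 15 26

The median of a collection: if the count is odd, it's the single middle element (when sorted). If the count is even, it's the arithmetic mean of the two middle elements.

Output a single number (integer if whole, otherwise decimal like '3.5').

Step 1: insert 23 -> lo=[23] (size 1, max 23) hi=[] (size 0) -> median=23
Step 2: insert 28 -> lo=[23] (size 1, max 23) hi=[28] (size 1, min 28) -> median=25.5
Step 3: insert 38 -> lo=[23, 28] (size 2, max 28) hi=[38] (size 1, min 38) -> median=28
Step 4: insert 47 -> lo=[23, 28] (size 2, max 28) hi=[38, 47] (size 2, min 38) -> median=33
Step 5: insert 17 -> lo=[17, 23, 28] (size 3, max 28) hi=[38, 47] (size 2, min 38) -> median=28

Answer: 28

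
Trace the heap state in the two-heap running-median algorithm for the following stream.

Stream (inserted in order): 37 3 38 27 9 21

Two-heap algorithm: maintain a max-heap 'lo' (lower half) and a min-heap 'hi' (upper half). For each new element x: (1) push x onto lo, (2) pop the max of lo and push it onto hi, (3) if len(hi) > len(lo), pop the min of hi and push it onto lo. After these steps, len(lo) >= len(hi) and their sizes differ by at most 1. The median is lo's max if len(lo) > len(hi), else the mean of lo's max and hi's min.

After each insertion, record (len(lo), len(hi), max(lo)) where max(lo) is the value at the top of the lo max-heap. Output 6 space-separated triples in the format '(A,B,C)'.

Step 1: insert 37 -> lo=[37] hi=[] -> (len(lo)=1, len(hi)=0, max(lo)=37)
Step 2: insert 3 -> lo=[3] hi=[37] -> (len(lo)=1, len(hi)=1, max(lo)=3)
Step 3: insert 38 -> lo=[3, 37] hi=[38] -> (len(lo)=2, len(hi)=1, max(lo)=37)
Step 4: insert 27 -> lo=[3, 27] hi=[37, 38] -> (len(lo)=2, len(hi)=2, max(lo)=27)
Step 5: insert 9 -> lo=[3, 9, 27] hi=[37, 38] -> (len(lo)=3, len(hi)=2, max(lo)=27)
Step 6: insert 21 -> lo=[3, 9, 21] hi=[27, 37, 38] -> (len(lo)=3, len(hi)=3, max(lo)=21)

Answer: (1,0,37) (1,1,3) (2,1,37) (2,2,27) (3,2,27) (3,3,21)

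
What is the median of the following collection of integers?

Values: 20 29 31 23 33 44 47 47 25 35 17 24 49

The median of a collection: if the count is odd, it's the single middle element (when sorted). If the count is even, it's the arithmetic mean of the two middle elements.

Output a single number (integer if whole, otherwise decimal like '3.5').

Step 1: insert 20 -> lo=[20] (size 1, max 20) hi=[] (size 0) -> median=20
Step 2: insert 29 -> lo=[20] (size 1, max 20) hi=[29] (size 1, min 29) -> median=24.5
Step 3: insert 31 -> lo=[20, 29] (size 2, max 29) hi=[31] (size 1, min 31) -> median=29
Step 4: insert 23 -> lo=[20, 23] (size 2, max 23) hi=[29, 31] (size 2, min 29) -> median=26
Step 5: insert 33 -> lo=[20, 23, 29] (size 3, max 29) hi=[31, 33] (size 2, min 31) -> median=29
Step 6: insert 44 -> lo=[20, 23, 29] (size 3, max 29) hi=[31, 33, 44] (size 3, min 31) -> median=30
Step 7: insert 47 -> lo=[20, 23, 29, 31] (size 4, max 31) hi=[33, 44, 47] (size 3, min 33) -> median=31
Step 8: insert 47 -> lo=[20, 23, 29, 31] (size 4, max 31) hi=[33, 44, 47, 47] (size 4, min 33) -> median=32
Step 9: insert 25 -> lo=[20, 23, 25, 29, 31] (size 5, max 31) hi=[33, 44, 47, 47] (size 4, min 33) -> median=31
Step 10: insert 35 -> lo=[20, 23, 25, 29, 31] (size 5, max 31) hi=[33, 35, 44, 47, 47] (size 5, min 33) -> median=32
Step 11: insert 17 -> lo=[17, 20, 23, 25, 29, 31] (size 6, max 31) hi=[33, 35, 44, 47, 47] (size 5, min 33) -> median=31
Step 12: insert 24 -> lo=[17, 20, 23, 24, 25, 29] (size 6, max 29) hi=[31, 33, 35, 44, 47, 47] (size 6, min 31) -> median=30
Step 13: insert 49 -> lo=[17, 20, 23, 24, 25, 29, 31] (size 7, max 31) hi=[33, 35, 44, 47, 47, 49] (size 6, min 33) -> median=31

Answer: 31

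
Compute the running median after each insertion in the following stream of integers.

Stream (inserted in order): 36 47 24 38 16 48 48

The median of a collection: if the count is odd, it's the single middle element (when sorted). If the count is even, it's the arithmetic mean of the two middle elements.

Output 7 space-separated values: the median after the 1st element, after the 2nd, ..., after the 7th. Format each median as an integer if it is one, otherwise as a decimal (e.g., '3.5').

Answer: 36 41.5 36 37 36 37 38

Derivation:
Step 1: insert 36 -> lo=[36] (size 1, max 36) hi=[] (size 0) -> median=36
Step 2: insert 47 -> lo=[36] (size 1, max 36) hi=[47] (size 1, min 47) -> median=41.5
Step 3: insert 24 -> lo=[24, 36] (size 2, max 36) hi=[47] (size 1, min 47) -> median=36
Step 4: insert 38 -> lo=[24, 36] (size 2, max 36) hi=[38, 47] (size 2, min 38) -> median=37
Step 5: insert 16 -> lo=[16, 24, 36] (size 3, max 36) hi=[38, 47] (size 2, min 38) -> median=36
Step 6: insert 48 -> lo=[16, 24, 36] (size 3, max 36) hi=[38, 47, 48] (size 3, min 38) -> median=37
Step 7: insert 48 -> lo=[16, 24, 36, 38] (size 4, max 38) hi=[47, 48, 48] (size 3, min 47) -> median=38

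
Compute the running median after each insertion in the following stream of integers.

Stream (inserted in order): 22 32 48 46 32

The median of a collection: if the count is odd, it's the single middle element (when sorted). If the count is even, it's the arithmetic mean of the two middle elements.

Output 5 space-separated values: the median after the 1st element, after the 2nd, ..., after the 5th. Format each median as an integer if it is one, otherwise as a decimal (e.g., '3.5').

Step 1: insert 22 -> lo=[22] (size 1, max 22) hi=[] (size 0) -> median=22
Step 2: insert 32 -> lo=[22] (size 1, max 22) hi=[32] (size 1, min 32) -> median=27
Step 3: insert 48 -> lo=[22, 32] (size 2, max 32) hi=[48] (size 1, min 48) -> median=32
Step 4: insert 46 -> lo=[22, 32] (size 2, max 32) hi=[46, 48] (size 2, min 46) -> median=39
Step 5: insert 32 -> lo=[22, 32, 32] (size 3, max 32) hi=[46, 48] (size 2, min 46) -> median=32

Answer: 22 27 32 39 32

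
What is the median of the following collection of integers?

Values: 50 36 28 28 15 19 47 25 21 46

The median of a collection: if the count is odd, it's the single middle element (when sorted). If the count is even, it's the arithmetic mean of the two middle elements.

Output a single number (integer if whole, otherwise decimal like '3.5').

Step 1: insert 50 -> lo=[50] (size 1, max 50) hi=[] (size 0) -> median=50
Step 2: insert 36 -> lo=[36] (size 1, max 36) hi=[50] (size 1, min 50) -> median=43
Step 3: insert 28 -> lo=[28, 36] (size 2, max 36) hi=[50] (size 1, min 50) -> median=36
Step 4: insert 28 -> lo=[28, 28] (size 2, max 28) hi=[36, 50] (size 2, min 36) -> median=32
Step 5: insert 15 -> lo=[15, 28, 28] (size 3, max 28) hi=[36, 50] (size 2, min 36) -> median=28
Step 6: insert 19 -> lo=[15, 19, 28] (size 3, max 28) hi=[28, 36, 50] (size 3, min 28) -> median=28
Step 7: insert 47 -> lo=[15, 19, 28, 28] (size 4, max 28) hi=[36, 47, 50] (size 3, min 36) -> median=28
Step 8: insert 25 -> lo=[15, 19, 25, 28] (size 4, max 28) hi=[28, 36, 47, 50] (size 4, min 28) -> median=28
Step 9: insert 21 -> lo=[15, 19, 21, 25, 28] (size 5, max 28) hi=[28, 36, 47, 50] (size 4, min 28) -> median=28
Step 10: insert 46 -> lo=[15, 19, 21, 25, 28] (size 5, max 28) hi=[28, 36, 46, 47, 50] (size 5, min 28) -> median=28

Answer: 28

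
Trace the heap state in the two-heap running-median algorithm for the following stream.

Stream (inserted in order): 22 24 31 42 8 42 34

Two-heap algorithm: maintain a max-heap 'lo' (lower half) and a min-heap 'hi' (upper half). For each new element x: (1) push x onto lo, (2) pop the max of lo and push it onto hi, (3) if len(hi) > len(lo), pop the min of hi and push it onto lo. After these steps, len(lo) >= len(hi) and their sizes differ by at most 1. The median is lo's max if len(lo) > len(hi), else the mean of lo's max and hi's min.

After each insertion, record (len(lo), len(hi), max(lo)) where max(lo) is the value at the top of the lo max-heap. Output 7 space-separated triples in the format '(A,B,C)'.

Step 1: insert 22 -> lo=[22] hi=[] -> (len(lo)=1, len(hi)=0, max(lo)=22)
Step 2: insert 24 -> lo=[22] hi=[24] -> (len(lo)=1, len(hi)=1, max(lo)=22)
Step 3: insert 31 -> lo=[22, 24] hi=[31] -> (len(lo)=2, len(hi)=1, max(lo)=24)
Step 4: insert 42 -> lo=[22, 24] hi=[31, 42] -> (len(lo)=2, len(hi)=2, max(lo)=24)
Step 5: insert 8 -> lo=[8, 22, 24] hi=[31, 42] -> (len(lo)=3, len(hi)=2, max(lo)=24)
Step 6: insert 42 -> lo=[8, 22, 24] hi=[31, 42, 42] -> (len(lo)=3, len(hi)=3, max(lo)=24)
Step 7: insert 34 -> lo=[8, 22, 24, 31] hi=[34, 42, 42] -> (len(lo)=4, len(hi)=3, max(lo)=31)

Answer: (1,0,22) (1,1,22) (2,1,24) (2,2,24) (3,2,24) (3,3,24) (4,3,31)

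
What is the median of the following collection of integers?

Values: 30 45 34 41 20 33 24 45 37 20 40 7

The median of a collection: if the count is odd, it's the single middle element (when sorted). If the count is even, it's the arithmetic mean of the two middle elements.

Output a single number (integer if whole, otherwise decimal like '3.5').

Step 1: insert 30 -> lo=[30] (size 1, max 30) hi=[] (size 0) -> median=30
Step 2: insert 45 -> lo=[30] (size 1, max 30) hi=[45] (size 1, min 45) -> median=37.5
Step 3: insert 34 -> lo=[30, 34] (size 2, max 34) hi=[45] (size 1, min 45) -> median=34
Step 4: insert 41 -> lo=[30, 34] (size 2, max 34) hi=[41, 45] (size 2, min 41) -> median=37.5
Step 5: insert 20 -> lo=[20, 30, 34] (size 3, max 34) hi=[41, 45] (size 2, min 41) -> median=34
Step 6: insert 33 -> lo=[20, 30, 33] (size 3, max 33) hi=[34, 41, 45] (size 3, min 34) -> median=33.5
Step 7: insert 24 -> lo=[20, 24, 30, 33] (size 4, max 33) hi=[34, 41, 45] (size 3, min 34) -> median=33
Step 8: insert 45 -> lo=[20, 24, 30, 33] (size 4, max 33) hi=[34, 41, 45, 45] (size 4, min 34) -> median=33.5
Step 9: insert 37 -> lo=[20, 24, 30, 33, 34] (size 5, max 34) hi=[37, 41, 45, 45] (size 4, min 37) -> median=34
Step 10: insert 20 -> lo=[20, 20, 24, 30, 33] (size 5, max 33) hi=[34, 37, 41, 45, 45] (size 5, min 34) -> median=33.5
Step 11: insert 40 -> lo=[20, 20, 24, 30, 33, 34] (size 6, max 34) hi=[37, 40, 41, 45, 45] (size 5, min 37) -> median=34
Step 12: insert 7 -> lo=[7, 20, 20, 24, 30, 33] (size 6, max 33) hi=[34, 37, 40, 41, 45, 45] (size 6, min 34) -> median=33.5

Answer: 33.5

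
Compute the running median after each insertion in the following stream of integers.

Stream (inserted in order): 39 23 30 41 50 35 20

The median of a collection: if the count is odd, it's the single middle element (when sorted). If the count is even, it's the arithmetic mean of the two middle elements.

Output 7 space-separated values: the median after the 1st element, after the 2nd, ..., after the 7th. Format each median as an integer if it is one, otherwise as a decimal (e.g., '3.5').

Step 1: insert 39 -> lo=[39] (size 1, max 39) hi=[] (size 0) -> median=39
Step 2: insert 23 -> lo=[23] (size 1, max 23) hi=[39] (size 1, min 39) -> median=31
Step 3: insert 30 -> lo=[23, 30] (size 2, max 30) hi=[39] (size 1, min 39) -> median=30
Step 4: insert 41 -> lo=[23, 30] (size 2, max 30) hi=[39, 41] (size 2, min 39) -> median=34.5
Step 5: insert 50 -> lo=[23, 30, 39] (size 3, max 39) hi=[41, 50] (size 2, min 41) -> median=39
Step 6: insert 35 -> lo=[23, 30, 35] (size 3, max 35) hi=[39, 41, 50] (size 3, min 39) -> median=37
Step 7: insert 20 -> lo=[20, 23, 30, 35] (size 4, max 35) hi=[39, 41, 50] (size 3, min 39) -> median=35

Answer: 39 31 30 34.5 39 37 35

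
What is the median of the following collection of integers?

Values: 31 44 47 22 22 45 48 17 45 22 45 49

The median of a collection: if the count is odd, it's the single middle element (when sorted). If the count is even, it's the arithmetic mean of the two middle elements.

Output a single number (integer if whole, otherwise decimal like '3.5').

Answer: 44.5

Derivation:
Step 1: insert 31 -> lo=[31] (size 1, max 31) hi=[] (size 0) -> median=31
Step 2: insert 44 -> lo=[31] (size 1, max 31) hi=[44] (size 1, min 44) -> median=37.5
Step 3: insert 47 -> lo=[31, 44] (size 2, max 44) hi=[47] (size 1, min 47) -> median=44
Step 4: insert 22 -> lo=[22, 31] (size 2, max 31) hi=[44, 47] (size 2, min 44) -> median=37.5
Step 5: insert 22 -> lo=[22, 22, 31] (size 3, max 31) hi=[44, 47] (size 2, min 44) -> median=31
Step 6: insert 45 -> lo=[22, 22, 31] (size 3, max 31) hi=[44, 45, 47] (size 3, min 44) -> median=37.5
Step 7: insert 48 -> lo=[22, 22, 31, 44] (size 4, max 44) hi=[45, 47, 48] (size 3, min 45) -> median=44
Step 8: insert 17 -> lo=[17, 22, 22, 31] (size 4, max 31) hi=[44, 45, 47, 48] (size 4, min 44) -> median=37.5
Step 9: insert 45 -> lo=[17, 22, 22, 31, 44] (size 5, max 44) hi=[45, 45, 47, 48] (size 4, min 45) -> median=44
Step 10: insert 22 -> lo=[17, 22, 22, 22, 31] (size 5, max 31) hi=[44, 45, 45, 47, 48] (size 5, min 44) -> median=37.5
Step 11: insert 45 -> lo=[17, 22, 22, 22, 31, 44] (size 6, max 44) hi=[45, 45, 45, 47, 48] (size 5, min 45) -> median=44
Step 12: insert 49 -> lo=[17, 22, 22, 22, 31, 44] (size 6, max 44) hi=[45, 45, 45, 47, 48, 49] (size 6, min 45) -> median=44.5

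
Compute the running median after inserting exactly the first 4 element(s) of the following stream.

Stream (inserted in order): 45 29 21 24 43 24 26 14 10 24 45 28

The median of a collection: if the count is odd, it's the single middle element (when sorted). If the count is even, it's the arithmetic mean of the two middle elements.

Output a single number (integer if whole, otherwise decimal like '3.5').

Step 1: insert 45 -> lo=[45] (size 1, max 45) hi=[] (size 0) -> median=45
Step 2: insert 29 -> lo=[29] (size 1, max 29) hi=[45] (size 1, min 45) -> median=37
Step 3: insert 21 -> lo=[21, 29] (size 2, max 29) hi=[45] (size 1, min 45) -> median=29
Step 4: insert 24 -> lo=[21, 24] (size 2, max 24) hi=[29, 45] (size 2, min 29) -> median=26.5

Answer: 26.5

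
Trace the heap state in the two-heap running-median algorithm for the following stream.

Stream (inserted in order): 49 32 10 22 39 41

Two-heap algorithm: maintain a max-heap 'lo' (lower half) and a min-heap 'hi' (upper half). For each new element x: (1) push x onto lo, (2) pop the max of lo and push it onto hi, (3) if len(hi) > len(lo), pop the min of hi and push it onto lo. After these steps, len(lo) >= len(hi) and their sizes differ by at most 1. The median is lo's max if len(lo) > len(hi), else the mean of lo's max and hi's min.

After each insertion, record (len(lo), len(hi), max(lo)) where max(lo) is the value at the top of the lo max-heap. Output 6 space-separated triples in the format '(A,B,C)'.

Answer: (1,0,49) (1,1,32) (2,1,32) (2,2,22) (3,2,32) (3,3,32)

Derivation:
Step 1: insert 49 -> lo=[49] hi=[] -> (len(lo)=1, len(hi)=0, max(lo)=49)
Step 2: insert 32 -> lo=[32] hi=[49] -> (len(lo)=1, len(hi)=1, max(lo)=32)
Step 3: insert 10 -> lo=[10, 32] hi=[49] -> (len(lo)=2, len(hi)=1, max(lo)=32)
Step 4: insert 22 -> lo=[10, 22] hi=[32, 49] -> (len(lo)=2, len(hi)=2, max(lo)=22)
Step 5: insert 39 -> lo=[10, 22, 32] hi=[39, 49] -> (len(lo)=3, len(hi)=2, max(lo)=32)
Step 6: insert 41 -> lo=[10, 22, 32] hi=[39, 41, 49] -> (len(lo)=3, len(hi)=3, max(lo)=32)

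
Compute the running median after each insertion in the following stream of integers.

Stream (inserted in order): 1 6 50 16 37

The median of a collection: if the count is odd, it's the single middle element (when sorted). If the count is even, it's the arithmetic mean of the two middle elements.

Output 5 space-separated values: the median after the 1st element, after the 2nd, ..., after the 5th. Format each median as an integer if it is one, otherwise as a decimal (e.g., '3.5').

Answer: 1 3.5 6 11 16

Derivation:
Step 1: insert 1 -> lo=[1] (size 1, max 1) hi=[] (size 0) -> median=1
Step 2: insert 6 -> lo=[1] (size 1, max 1) hi=[6] (size 1, min 6) -> median=3.5
Step 3: insert 50 -> lo=[1, 6] (size 2, max 6) hi=[50] (size 1, min 50) -> median=6
Step 4: insert 16 -> lo=[1, 6] (size 2, max 6) hi=[16, 50] (size 2, min 16) -> median=11
Step 5: insert 37 -> lo=[1, 6, 16] (size 3, max 16) hi=[37, 50] (size 2, min 37) -> median=16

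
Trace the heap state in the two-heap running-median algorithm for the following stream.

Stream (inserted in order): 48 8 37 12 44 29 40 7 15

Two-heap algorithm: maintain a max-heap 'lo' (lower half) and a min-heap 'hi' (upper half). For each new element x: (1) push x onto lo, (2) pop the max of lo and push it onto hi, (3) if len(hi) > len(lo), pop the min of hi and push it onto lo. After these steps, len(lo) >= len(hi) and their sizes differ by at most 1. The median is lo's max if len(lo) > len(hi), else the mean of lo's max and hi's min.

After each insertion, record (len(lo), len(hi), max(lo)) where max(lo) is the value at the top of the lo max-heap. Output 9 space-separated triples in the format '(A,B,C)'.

Step 1: insert 48 -> lo=[48] hi=[] -> (len(lo)=1, len(hi)=0, max(lo)=48)
Step 2: insert 8 -> lo=[8] hi=[48] -> (len(lo)=1, len(hi)=1, max(lo)=8)
Step 3: insert 37 -> lo=[8, 37] hi=[48] -> (len(lo)=2, len(hi)=1, max(lo)=37)
Step 4: insert 12 -> lo=[8, 12] hi=[37, 48] -> (len(lo)=2, len(hi)=2, max(lo)=12)
Step 5: insert 44 -> lo=[8, 12, 37] hi=[44, 48] -> (len(lo)=3, len(hi)=2, max(lo)=37)
Step 6: insert 29 -> lo=[8, 12, 29] hi=[37, 44, 48] -> (len(lo)=3, len(hi)=3, max(lo)=29)
Step 7: insert 40 -> lo=[8, 12, 29, 37] hi=[40, 44, 48] -> (len(lo)=4, len(hi)=3, max(lo)=37)
Step 8: insert 7 -> lo=[7, 8, 12, 29] hi=[37, 40, 44, 48] -> (len(lo)=4, len(hi)=4, max(lo)=29)
Step 9: insert 15 -> lo=[7, 8, 12, 15, 29] hi=[37, 40, 44, 48] -> (len(lo)=5, len(hi)=4, max(lo)=29)

Answer: (1,0,48) (1,1,8) (2,1,37) (2,2,12) (3,2,37) (3,3,29) (4,3,37) (4,4,29) (5,4,29)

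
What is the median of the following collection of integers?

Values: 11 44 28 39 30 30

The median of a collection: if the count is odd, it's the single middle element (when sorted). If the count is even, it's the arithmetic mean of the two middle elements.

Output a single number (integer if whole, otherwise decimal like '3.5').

Answer: 30

Derivation:
Step 1: insert 11 -> lo=[11] (size 1, max 11) hi=[] (size 0) -> median=11
Step 2: insert 44 -> lo=[11] (size 1, max 11) hi=[44] (size 1, min 44) -> median=27.5
Step 3: insert 28 -> lo=[11, 28] (size 2, max 28) hi=[44] (size 1, min 44) -> median=28
Step 4: insert 39 -> lo=[11, 28] (size 2, max 28) hi=[39, 44] (size 2, min 39) -> median=33.5
Step 5: insert 30 -> lo=[11, 28, 30] (size 3, max 30) hi=[39, 44] (size 2, min 39) -> median=30
Step 6: insert 30 -> lo=[11, 28, 30] (size 3, max 30) hi=[30, 39, 44] (size 3, min 30) -> median=30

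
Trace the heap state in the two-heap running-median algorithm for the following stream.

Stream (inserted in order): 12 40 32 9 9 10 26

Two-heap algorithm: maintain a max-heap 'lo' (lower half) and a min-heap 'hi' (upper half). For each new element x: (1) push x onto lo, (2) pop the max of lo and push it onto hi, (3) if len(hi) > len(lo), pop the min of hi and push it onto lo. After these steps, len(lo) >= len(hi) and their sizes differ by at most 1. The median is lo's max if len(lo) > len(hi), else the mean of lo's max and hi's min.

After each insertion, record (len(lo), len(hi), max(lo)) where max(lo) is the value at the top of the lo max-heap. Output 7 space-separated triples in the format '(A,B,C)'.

Answer: (1,0,12) (1,1,12) (2,1,32) (2,2,12) (3,2,12) (3,3,10) (4,3,12)

Derivation:
Step 1: insert 12 -> lo=[12] hi=[] -> (len(lo)=1, len(hi)=0, max(lo)=12)
Step 2: insert 40 -> lo=[12] hi=[40] -> (len(lo)=1, len(hi)=1, max(lo)=12)
Step 3: insert 32 -> lo=[12, 32] hi=[40] -> (len(lo)=2, len(hi)=1, max(lo)=32)
Step 4: insert 9 -> lo=[9, 12] hi=[32, 40] -> (len(lo)=2, len(hi)=2, max(lo)=12)
Step 5: insert 9 -> lo=[9, 9, 12] hi=[32, 40] -> (len(lo)=3, len(hi)=2, max(lo)=12)
Step 6: insert 10 -> lo=[9, 9, 10] hi=[12, 32, 40] -> (len(lo)=3, len(hi)=3, max(lo)=10)
Step 7: insert 26 -> lo=[9, 9, 10, 12] hi=[26, 32, 40] -> (len(lo)=4, len(hi)=3, max(lo)=12)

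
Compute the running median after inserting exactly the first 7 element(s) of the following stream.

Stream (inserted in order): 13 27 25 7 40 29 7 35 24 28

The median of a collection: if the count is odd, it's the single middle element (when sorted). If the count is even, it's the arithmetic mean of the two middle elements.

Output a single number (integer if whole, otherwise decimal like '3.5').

Step 1: insert 13 -> lo=[13] (size 1, max 13) hi=[] (size 0) -> median=13
Step 2: insert 27 -> lo=[13] (size 1, max 13) hi=[27] (size 1, min 27) -> median=20
Step 3: insert 25 -> lo=[13, 25] (size 2, max 25) hi=[27] (size 1, min 27) -> median=25
Step 4: insert 7 -> lo=[7, 13] (size 2, max 13) hi=[25, 27] (size 2, min 25) -> median=19
Step 5: insert 40 -> lo=[7, 13, 25] (size 3, max 25) hi=[27, 40] (size 2, min 27) -> median=25
Step 6: insert 29 -> lo=[7, 13, 25] (size 3, max 25) hi=[27, 29, 40] (size 3, min 27) -> median=26
Step 7: insert 7 -> lo=[7, 7, 13, 25] (size 4, max 25) hi=[27, 29, 40] (size 3, min 27) -> median=25

Answer: 25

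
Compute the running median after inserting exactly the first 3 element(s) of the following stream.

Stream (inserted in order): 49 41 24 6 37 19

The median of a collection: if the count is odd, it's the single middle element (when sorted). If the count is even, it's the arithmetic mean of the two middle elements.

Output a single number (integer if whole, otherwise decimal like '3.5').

Step 1: insert 49 -> lo=[49] (size 1, max 49) hi=[] (size 0) -> median=49
Step 2: insert 41 -> lo=[41] (size 1, max 41) hi=[49] (size 1, min 49) -> median=45
Step 3: insert 24 -> lo=[24, 41] (size 2, max 41) hi=[49] (size 1, min 49) -> median=41

Answer: 41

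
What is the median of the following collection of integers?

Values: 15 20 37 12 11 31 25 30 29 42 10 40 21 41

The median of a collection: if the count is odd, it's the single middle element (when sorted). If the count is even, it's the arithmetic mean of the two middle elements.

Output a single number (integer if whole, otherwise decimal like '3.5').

Answer: 27

Derivation:
Step 1: insert 15 -> lo=[15] (size 1, max 15) hi=[] (size 0) -> median=15
Step 2: insert 20 -> lo=[15] (size 1, max 15) hi=[20] (size 1, min 20) -> median=17.5
Step 3: insert 37 -> lo=[15, 20] (size 2, max 20) hi=[37] (size 1, min 37) -> median=20
Step 4: insert 12 -> lo=[12, 15] (size 2, max 15) hi=[20, 37] (size 2, min 20) -> median=17.5
Step 5: insert 11 -> lo=[11, 12, 15] (size 3, max 15) hi=[20, 37] (size 2, min 20) -> median=15
Step 6: insert 31 -> lo=[11, 12, 15] (size 3, max 15) hi=[20, 31, 37] (size 3, min 20) -> median=17.5
Step 7: insert 25 -> lo=[11, 12, 15, 20] (size 4, max 20) hi=[25, 31, 37] (size 3, min 25) -> median=20
Step 8: insert 30 -> lo=[11, 12, 15, 20] (size 4, max 20) hi=[25, 30, 31, 37] (size 4, min 25) -> median=22.5
Step 9: insert 29 -> lo=[11, 12, 15, 20, 25] (size 5, max 25) hi=[29, 30, 31, 37] (size 4, min 29) -> median=25
Step 10: insert 42 -> lo=[11, 12, 15, 20, 25] (size 5, max 25) hi=[29, 30, 31, 37, 42] (size 5, min 29) -> median=27
Step 11: insert 10 -> lo=[10, 11, 12, 15, 20, 25] (size 6, max 25) hi=[29, 30, 31, 37, 42] (size 5, min 29) -> median=25
Step 12: insert 40 -> lo=[10, 11, 12, 15, 20, 25] (size 6, max 25) hi=[29, 30, 31, 37, 40, 42] (size 6, min 29) -> median=27
Step 13: insert 21 -> lo=[10, 11, 12, 15, 20, 21, 25] (size 7, max 25) hi=[29, 30, 31, 37, 40, 42] (size 6, min 29) -> median=25
Step 14: insert 41 -> lo=[10, 11, 12, 15, 20, 21, 25] (size 7, max 25) hi=[29, 30, 31, 37, 40, 41, 42] (size 7, min 29) -> median=27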